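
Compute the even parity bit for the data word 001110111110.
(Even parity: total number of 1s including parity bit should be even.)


Number of 1s in data: 8
Parity bit: 0

0


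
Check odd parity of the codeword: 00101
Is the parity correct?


Number of 1s: 2

No, parity error (2 ones)


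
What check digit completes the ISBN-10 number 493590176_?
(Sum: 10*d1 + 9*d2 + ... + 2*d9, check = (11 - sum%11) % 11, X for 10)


Weighted sum: 271
271 mod 11 = 7

Check digit: 4


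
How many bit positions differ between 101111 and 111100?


XOR: 010011
Count of 1s: 3

3


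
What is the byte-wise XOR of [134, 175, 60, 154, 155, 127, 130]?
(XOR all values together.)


XOR chain: 134 ^ 175 ^ 60 ^ 154 ^ 155 ^ 127 ^ 130 = 233

233


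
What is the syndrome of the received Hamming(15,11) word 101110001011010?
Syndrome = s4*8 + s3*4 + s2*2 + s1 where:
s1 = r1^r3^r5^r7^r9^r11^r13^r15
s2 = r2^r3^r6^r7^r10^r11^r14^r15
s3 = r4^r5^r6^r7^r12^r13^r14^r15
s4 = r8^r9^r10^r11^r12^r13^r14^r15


s1=1, s2=1, s3=0, s4=0

Syndrome = 3 (error at position 3)


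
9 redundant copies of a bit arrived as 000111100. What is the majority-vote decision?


Ones: 4 out of 9
Threshold: 5

0 (4/9 voted 1)


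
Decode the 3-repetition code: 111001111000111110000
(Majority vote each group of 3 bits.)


Groups: 111, 001, 111, 000, 111, 110, 000
Majority votes: 1010110

1010110


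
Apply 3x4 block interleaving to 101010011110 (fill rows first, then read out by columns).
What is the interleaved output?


Matrix:
  1010
  1001
  1110
Read columns: 111001101010

111001101010


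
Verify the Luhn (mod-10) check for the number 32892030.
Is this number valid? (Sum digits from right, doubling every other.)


Luhn sum = 34
34 mod 10 = 4

Invalid (Luhn sum mod 10 = 4)


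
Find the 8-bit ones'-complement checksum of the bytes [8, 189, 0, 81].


Sum = 278 mod 256 = 22
Complement = 233

233


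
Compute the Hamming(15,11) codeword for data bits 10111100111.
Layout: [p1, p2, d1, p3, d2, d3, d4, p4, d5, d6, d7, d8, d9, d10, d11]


Parity bits: p1=1, p2=0, p3=1, p4=1

101101111100111


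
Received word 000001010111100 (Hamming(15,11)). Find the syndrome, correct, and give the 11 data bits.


Syndrome = 14: error at position 14

Data: 00100111110 (corrected bit 14)


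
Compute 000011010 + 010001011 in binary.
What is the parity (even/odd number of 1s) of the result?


000011010 = 26
010001011 = 139
Sum = 165 = 10100101
1s count = 4

even parity (4 ones in 10100101)


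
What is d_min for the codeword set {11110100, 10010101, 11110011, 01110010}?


Comparing all pairs, minimum distance: 2
Can detect 1 errors, correct 0 errors

2


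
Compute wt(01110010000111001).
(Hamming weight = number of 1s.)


Counting 1s in 01110010000111001

8


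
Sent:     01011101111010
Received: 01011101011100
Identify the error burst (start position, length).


XOR: 00000000100110

Burst at position 8, length 5


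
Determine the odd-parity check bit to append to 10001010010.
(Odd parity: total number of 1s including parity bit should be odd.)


Number of 1s in data: 4
Parity bit: 1

1


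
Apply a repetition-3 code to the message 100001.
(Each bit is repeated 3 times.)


Each bit -> 3 copies

111000000000000111


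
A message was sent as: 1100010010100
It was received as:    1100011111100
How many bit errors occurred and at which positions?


XOR: 0000001101000

3 error(s) at position(s): 6, 7, 9


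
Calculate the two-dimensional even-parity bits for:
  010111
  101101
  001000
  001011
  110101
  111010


Row parities: 001100
Column parities: 110110

Row P: 001100, Col P: 110110, Corner: 0


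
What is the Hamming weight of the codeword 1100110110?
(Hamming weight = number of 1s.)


Counting 1s in 1100110110

6


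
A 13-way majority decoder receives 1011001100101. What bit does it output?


Ones: 7 out of 13
Threshold: 7

1 (7/13 voted 1)


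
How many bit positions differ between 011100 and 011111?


XOR: 000011
Count of 1s: 2

2


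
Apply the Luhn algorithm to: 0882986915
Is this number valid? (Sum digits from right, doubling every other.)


Luhn sum = 53
53 mod 10 = 3

Invalid (Luhn sum mod 10 = 3)


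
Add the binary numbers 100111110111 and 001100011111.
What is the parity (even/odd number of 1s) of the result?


100111110111 = 2551
001100011111 = 799
Sum = 3350 = 110100010110
1s count = 6

even parity (6 ones in 110100010110)


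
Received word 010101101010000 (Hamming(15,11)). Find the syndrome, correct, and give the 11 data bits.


Syndrome = 5: error at position 5

Data: 01111010000 (corrected bit 5)


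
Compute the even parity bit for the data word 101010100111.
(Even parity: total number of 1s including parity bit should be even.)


Number of 1s in data: 7
Parity bit: 1

1


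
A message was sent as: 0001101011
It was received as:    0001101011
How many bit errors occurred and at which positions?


XOR: 0000000000

0 errors (received matches sent)


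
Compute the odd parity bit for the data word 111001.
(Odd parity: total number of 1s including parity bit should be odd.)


Number of 1s in data: 4
Parity bit: 1

1


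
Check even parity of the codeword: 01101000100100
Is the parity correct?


Number of 1s: 5

No, parity error (5 ones)


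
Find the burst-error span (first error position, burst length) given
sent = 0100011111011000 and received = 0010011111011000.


XOR: 0110000000000000

Burst at position 1, length 2


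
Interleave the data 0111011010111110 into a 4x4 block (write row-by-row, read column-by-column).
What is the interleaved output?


Matrix:
  0111
  0110
  1011
  1110
Read columns: 0011110111111010

0011110111111010


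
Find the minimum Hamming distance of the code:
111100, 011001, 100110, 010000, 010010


Comparing all pairs, minimum distance: 1
Can detect 0 errors, correct 0 errors

1


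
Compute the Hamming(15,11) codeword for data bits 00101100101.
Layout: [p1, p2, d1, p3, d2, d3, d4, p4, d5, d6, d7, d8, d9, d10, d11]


Parity bits: p1=1, p2=1, p3=1, p4=0

110101001100101


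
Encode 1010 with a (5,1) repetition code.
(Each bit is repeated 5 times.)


Each bit -> 5 copies

11111000001111100000


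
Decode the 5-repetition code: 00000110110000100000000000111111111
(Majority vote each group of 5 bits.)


Groups: 00000, 11011, 00001, 00000, 00000, 01111, 11111
Majority votes: 0100011

0100011


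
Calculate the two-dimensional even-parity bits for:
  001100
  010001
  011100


Row parities: 001
Column parities: 000001

Row P: 001, Col P: 000001, Corner: 1


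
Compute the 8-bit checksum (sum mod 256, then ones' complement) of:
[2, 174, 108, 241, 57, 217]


Sum = 799 mod 256 = 31
Complement = 224

224


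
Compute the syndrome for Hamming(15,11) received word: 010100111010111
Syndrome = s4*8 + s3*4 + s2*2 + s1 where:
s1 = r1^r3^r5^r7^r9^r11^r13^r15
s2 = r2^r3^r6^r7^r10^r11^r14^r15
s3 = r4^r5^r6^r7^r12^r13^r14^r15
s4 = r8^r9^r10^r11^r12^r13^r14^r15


s1=1, s2=1, s3=1, s4=0

Syndrome = 7 (error at position 7)


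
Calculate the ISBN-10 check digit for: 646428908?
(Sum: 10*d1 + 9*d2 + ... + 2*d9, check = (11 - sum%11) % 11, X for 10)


Weighted sum: 276
276 mod 11 = 1

Check digit: X


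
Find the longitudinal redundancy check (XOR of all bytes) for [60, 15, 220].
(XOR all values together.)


XOR chain: 60 ^ 15 ^ 220 = 239

239


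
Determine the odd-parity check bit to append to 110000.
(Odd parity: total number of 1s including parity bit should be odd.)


Number of 1s in data: 2
Parity bit: 1

1


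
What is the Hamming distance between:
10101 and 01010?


XOR: 11111
Count of 1s: 5

5


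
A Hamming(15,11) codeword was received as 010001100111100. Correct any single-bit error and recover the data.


Syndrome = 3: error at position 3

Data: 10110111100 (corrected bit 3)


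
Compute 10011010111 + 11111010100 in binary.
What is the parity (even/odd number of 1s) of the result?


10011010111 = 1239
11111010100 = 2004
Sum = 3243 = 110010101011
1s count = 7

odd parity (7 ones in 110010101011)


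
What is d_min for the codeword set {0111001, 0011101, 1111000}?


Comparing all pairs, minimum distance: 2
Can detect 1 errors, correct 0 errors

2


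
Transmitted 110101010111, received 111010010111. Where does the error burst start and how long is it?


XOR: 001111000000

Burst at position 2, length 4


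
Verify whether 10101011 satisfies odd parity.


Number of 1s: 5

Yes, parity is correct (5 ones)


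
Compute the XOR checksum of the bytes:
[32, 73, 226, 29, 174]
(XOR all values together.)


XOR chain: 32 ^ 73 ^ 226 ^ 29 ^ 174 = 56

56


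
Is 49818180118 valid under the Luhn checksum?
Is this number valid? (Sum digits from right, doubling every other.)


Luhn sum = 52
52 mod 10 = 2

Invalid (Luhn sum mod 10 = 2)


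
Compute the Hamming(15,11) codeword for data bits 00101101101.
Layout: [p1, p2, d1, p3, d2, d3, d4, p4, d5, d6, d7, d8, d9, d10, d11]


Parity bits: p1=1, p2=1, p3=0, p4=1

110001011101101


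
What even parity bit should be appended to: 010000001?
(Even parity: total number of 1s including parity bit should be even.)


Number of 1s in data: 2
Parity bit: 0

0


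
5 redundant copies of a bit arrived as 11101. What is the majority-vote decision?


Ones: 4 out of 5
Threshold: 3

1 (4/5 voted 1)


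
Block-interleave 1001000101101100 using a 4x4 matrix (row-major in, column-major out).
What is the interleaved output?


Matrix:
  1001
  0001
  0110
  1100
Read columns: 1001001100101100

1001001100101100


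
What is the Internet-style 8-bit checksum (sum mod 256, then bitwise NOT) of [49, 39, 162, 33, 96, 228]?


Sum = 607 mod 256 = 95
Complement = 160

160


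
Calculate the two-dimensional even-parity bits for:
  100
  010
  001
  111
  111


Row parities: 11111
Column parities: 111

Row P: 11111, Col P: 111, Corner: 1


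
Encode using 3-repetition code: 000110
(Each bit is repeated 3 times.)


Each bit -> 3 copies

000000000111111000


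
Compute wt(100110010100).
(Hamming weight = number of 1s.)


Counting 1s in 100110010100

5


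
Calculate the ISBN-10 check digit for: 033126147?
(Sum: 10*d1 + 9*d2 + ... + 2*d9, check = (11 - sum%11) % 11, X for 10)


Weighted sum: 130
130 mod 11 = 9

Check digit: 2


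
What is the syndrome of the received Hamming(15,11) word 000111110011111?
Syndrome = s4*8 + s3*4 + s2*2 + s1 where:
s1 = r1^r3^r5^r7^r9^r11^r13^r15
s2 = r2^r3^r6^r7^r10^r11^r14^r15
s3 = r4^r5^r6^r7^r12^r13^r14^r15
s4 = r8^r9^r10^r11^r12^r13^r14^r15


s1=1, s2=1, s3=0, s4=0

Syndrome = 3 (error at position 3)


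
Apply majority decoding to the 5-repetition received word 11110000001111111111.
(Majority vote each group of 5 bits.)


Groups: 11110, 00000, 11111, 11111
Majority votes: 1011

1011


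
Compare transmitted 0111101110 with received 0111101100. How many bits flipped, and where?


XOR: 0000000010

1 error(s) at position(s): 8


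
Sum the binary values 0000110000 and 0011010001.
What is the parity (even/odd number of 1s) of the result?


0000110000 = 48
0011010001 = 209
Sum = 257 = 100000001
1s count = 2

even parity (2 ones in 100000001)


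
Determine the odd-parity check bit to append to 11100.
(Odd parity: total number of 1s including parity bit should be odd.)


Number of 1s in data: 3
Parity bit: 0

0


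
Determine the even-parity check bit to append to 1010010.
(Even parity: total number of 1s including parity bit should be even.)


Number of 1s in data: 3
Parity bit: 1

1


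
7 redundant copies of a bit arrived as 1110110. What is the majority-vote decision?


Ones: 5 out of 7
Threshold: 4

1 (5/7 voted 1)


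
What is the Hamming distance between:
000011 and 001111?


XOR: 001100
Count of 1s: 2

2


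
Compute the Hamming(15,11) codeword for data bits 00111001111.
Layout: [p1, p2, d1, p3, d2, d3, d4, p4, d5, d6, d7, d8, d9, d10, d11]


Parity bits: p1=0, p2=0, p3=0, p4=1

000001111001111


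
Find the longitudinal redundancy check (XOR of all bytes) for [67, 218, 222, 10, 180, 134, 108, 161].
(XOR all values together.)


XOR chain: 67 ^ 218 ^ 222 ^ 10 ^ 180 ^ 134 ^ 108 ^ 161 = 178

178


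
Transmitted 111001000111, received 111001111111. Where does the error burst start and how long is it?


XOR: 000000111000

Burst at position 6, length 3


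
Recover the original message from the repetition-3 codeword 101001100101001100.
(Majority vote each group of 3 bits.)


Groups: 101, 001, 100, 101, 001, 100
Majority votes: 100100

100100


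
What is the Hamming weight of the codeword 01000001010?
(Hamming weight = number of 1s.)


Counting 1s in 01000001010

3


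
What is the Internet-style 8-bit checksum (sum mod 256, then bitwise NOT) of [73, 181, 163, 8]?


Sum = 425 mod 256 = 169
Complement = 86

86


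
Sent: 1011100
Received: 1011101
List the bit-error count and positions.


XOR: 0000001

1 error(s) at position(s): 6


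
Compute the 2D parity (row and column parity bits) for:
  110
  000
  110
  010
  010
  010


Row parities: 000111
Column parities: 010

Row P: 000111, Col P: 010, Corner: 1


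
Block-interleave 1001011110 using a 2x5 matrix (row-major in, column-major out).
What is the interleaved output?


Matrix:
  10010
  11110
Read columns: 1101011100

1101011100


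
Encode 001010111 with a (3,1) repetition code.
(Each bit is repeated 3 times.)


Each bit -> 3 copies

000000111000111000111111111


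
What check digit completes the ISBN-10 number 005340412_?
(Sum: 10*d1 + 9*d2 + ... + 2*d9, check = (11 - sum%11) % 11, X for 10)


Weighted sum: 108
108 mod 11 = 9

Check digit: 2


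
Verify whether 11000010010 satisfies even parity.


Number of 1s: 4

Yes, parity is correct (4 ones)


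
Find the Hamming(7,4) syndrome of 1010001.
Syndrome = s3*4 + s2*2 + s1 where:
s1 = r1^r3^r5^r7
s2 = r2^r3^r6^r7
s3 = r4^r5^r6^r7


s1=1, s2=0, s3=1

Syndrome = 5 (error at position 5)


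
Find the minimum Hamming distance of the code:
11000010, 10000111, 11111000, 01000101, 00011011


Comparing all pairs, minimum distance: 3
Can detect 2 errors, correct 1 errors

3


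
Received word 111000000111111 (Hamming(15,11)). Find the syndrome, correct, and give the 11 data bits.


Syndrome = 1: error at position 1

Data: 10000111111 (corrected bit 1)


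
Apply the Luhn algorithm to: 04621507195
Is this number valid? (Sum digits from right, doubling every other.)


Luhn sum = 40
40 mod 10 = 0

Valid (Luhn sum mod 10 = 0)


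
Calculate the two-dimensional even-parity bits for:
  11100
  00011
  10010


Row parities: 100
Column parities: 01101

Row P: 100, Col P: 01101, Corner: 1


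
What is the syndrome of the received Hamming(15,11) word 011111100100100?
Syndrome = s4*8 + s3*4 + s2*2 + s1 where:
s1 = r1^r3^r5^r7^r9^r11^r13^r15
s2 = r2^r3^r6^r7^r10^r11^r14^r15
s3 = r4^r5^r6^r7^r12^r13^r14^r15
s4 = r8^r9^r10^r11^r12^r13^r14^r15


s1=0, s2=1, s3=1, s4=0

Syndrome = 6 (error at position 6)


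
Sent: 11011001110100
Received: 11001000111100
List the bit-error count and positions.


XOR: 00010001001000

3 error(s) at position(s): 3, 7, 10


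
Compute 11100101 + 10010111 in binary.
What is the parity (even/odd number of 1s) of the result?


11100101 = 229
10010111 = 151
Sum = 380 = 101111100
1s count = 6

even parity (6 ones in 101111100)


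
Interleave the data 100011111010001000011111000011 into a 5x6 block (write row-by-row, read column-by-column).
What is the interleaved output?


Matrix:
  100011
  111010
  001000
  011111
  000011
Read columns: 110000101001110000101101110011

110000101001110000101101110011


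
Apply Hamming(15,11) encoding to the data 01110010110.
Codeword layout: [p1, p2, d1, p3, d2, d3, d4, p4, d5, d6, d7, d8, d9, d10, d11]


Parity bits: p1=0, p2=0, p3=1, p4=1

000111110010110


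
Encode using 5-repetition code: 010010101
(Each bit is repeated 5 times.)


Each bit -> 5 copies

000001111100000000001111100000111110000011111


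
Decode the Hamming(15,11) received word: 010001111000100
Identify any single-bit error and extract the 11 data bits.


Syndrome = 15: error at position 15

Data: 00111000101 (corrected bit 15)


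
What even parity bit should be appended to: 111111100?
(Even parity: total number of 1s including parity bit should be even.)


Number of 1s in data: 7
Parity bit: 1

1


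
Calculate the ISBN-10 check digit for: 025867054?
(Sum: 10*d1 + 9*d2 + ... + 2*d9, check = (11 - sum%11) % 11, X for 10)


Weighted sum: 208
208 mod 11 = 10

Check digit: 1


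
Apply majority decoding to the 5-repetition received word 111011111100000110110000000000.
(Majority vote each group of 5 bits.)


Groups: 11101, 11111, 00000, 11011, 00000, 00000
Majority votes: 110100

110100


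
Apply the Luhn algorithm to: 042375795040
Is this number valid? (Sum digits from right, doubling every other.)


Luhn sum = 44
44 mod 10 = 4

Invalid (Luhn sum mod 10 = 4)


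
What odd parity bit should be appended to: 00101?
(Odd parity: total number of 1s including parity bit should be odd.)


Number of 1s in data: 2
Parity bit: 1

1


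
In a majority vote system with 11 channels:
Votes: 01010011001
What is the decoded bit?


Ones: 5 out of 11
Threshold: 6

0 (5/11 voted 1)


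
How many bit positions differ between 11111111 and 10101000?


XOR: 01010111
Count of 1s: 5

5


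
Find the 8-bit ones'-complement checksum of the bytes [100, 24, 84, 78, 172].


Sum = 458 mod 256 = 202
Complement = 53

53


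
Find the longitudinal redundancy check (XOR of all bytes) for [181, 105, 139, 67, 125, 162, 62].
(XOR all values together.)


XOR chain: 181 ^ 105 ^ 139 ^ 67 ^ 125 ^ 162 ^ 62 = 245

245


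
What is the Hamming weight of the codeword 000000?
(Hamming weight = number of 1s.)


Counting 1s in 000000

0


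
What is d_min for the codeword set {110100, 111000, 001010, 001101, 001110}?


Comparing all pairs, minimum distance: 1
Can detect 0 errors, correct 0 errors

1


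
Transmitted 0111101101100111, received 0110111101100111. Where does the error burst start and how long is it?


XOR: 0001010000000000

Burst at position 3, length 3


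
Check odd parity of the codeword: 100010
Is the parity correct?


Number of 1s: 2

No, parity error (2 ones)


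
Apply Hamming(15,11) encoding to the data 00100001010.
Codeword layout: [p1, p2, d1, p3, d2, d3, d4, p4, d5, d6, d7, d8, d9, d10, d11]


Parity bits: p1=0, p2=0, p3=1, p4=0

000101000001010


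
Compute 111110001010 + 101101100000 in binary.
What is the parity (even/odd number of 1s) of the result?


111110001010 = 3978
101101100000 = 2912
Sum = 6890 = 1101011101010
1s count = 8

even parity (8 ones in 1101011101010)


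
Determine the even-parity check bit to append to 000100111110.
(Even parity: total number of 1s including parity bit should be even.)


Number of 1s in data: 6
Parity bit: 0

0


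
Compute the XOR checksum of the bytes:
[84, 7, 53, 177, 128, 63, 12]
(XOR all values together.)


XOR chain: 84 ^ 7 ^ 53 ^ 177 ^ 128 ^ 63 ^ 12 = 100

100


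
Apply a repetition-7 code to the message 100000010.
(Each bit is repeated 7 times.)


Each bit -> 7 copies

111111100000000000000000000000000000000000000000011111110000000


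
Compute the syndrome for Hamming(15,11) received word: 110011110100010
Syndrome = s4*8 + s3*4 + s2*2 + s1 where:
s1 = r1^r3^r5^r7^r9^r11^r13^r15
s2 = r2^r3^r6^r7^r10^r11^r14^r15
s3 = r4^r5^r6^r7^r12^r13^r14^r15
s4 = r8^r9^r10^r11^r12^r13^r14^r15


s1=1, s2=1, s3=0, s4=1

Syndrome = 11 (error at position 11)


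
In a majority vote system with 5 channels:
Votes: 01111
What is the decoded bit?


Ones: 4 out of 5
Threshold: 3

1 (4/5 voted 1)


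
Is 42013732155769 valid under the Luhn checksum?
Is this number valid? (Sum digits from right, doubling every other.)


Luhn sum = 59
59 mod 10 = 9

Invalid (Luhn sum mod 10 = 9)


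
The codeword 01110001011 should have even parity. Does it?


Number of 1s: 6

Yes, parity is correct (6 ones)


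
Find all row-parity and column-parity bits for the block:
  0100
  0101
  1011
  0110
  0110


Row parities: 10100
Column parities: 1010

Row P: 10100, Col P: 1010, Corner: 0


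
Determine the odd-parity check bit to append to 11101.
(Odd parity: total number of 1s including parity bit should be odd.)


Number of 1s in data: 4
Parity bit: 1

1


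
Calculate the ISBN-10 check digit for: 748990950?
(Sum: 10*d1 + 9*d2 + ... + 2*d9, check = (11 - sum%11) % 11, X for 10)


Weighted sum: 338
338 mod 11 = 8

Check digit: 3


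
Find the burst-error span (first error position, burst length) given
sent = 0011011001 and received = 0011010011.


XOR: 0000001010

Burst at position 6, length 3


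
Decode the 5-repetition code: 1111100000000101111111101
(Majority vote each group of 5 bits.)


Groups: 11111, 00000, 00010, 11111, 11101
Majority votes: 10011

10011


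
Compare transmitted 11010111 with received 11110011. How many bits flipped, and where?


XOR: 00100100

2 error(s) at position(s): 2, 5


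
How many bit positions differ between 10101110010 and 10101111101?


XOR: 00000001111
Count of 1s: 4

4


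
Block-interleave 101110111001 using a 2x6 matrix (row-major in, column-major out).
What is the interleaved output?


Matrix:
  101110
  111001
Read columns: 110111101001

110111101001


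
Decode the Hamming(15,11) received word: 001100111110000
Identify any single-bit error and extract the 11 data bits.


Syndrome = 0: no error detected

Data: 10011110000 (no errors)


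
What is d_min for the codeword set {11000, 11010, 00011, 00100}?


Comparing all pairs, minimum distance: 1
Can detect 0 errors, correct 0 errors

1


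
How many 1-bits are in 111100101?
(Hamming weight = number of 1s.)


Counting 1s in 111100101

6


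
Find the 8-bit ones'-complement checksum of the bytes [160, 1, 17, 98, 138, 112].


Sum = 526 mod 256 = 14
Complement = 241

241


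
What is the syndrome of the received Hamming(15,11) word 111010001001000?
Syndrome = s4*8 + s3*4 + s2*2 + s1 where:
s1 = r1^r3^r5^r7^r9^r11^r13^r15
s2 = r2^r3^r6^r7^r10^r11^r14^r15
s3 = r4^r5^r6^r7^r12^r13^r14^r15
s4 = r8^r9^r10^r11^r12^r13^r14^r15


s1=0, s2=0, s3=0, s4=0

Syndrome = 0 (no error)


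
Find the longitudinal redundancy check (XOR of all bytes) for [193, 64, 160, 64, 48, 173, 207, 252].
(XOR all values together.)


XOR chain: 193 ^ 64 ^ 160 ^ 64 ^ 48 ^ 173 ^ 207 ^ 252 = 207

207


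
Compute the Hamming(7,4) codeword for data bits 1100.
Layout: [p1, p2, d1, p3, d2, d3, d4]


Parity bits: p1=0, p2=1, p3=1

0111100


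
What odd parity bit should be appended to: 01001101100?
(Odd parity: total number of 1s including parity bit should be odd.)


Number of 1s in data: 5
Parity bit: 0

0


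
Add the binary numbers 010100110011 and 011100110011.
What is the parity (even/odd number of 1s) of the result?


010100110011 = 1331
011100110011 = 1843
Sum = 3174 = 110001100110
1s count = 6

even parity (6 ones in 110001100110)


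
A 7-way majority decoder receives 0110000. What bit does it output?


Ones: 2 out of 7
Threshold: 4

0 (2/7 voted 1)


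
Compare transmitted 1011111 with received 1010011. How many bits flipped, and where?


XOR: 0001100

2 error(s) at position(s): 3, 4


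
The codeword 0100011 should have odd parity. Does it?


Number of 1s: 3

Yes, parity is correct (3 ones)


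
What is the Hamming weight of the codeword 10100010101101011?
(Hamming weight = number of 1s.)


Counting 1s in 10100010101101011

9


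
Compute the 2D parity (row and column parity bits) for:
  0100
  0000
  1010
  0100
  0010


Row parities: 10011
Column parities: 1000

Row P: 10011, Col P: 1000, Corner: 1


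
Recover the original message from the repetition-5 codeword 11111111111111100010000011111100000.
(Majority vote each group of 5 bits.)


Groups: 11111, 11111, 11111, 00010, 00001, 11111, 00000
Majority votes: 1110010

1110010


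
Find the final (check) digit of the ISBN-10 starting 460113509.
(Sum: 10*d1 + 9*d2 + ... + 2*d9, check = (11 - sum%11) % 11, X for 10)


Weighted sum: 160
160 mod 11 = 6

Check digit: 5


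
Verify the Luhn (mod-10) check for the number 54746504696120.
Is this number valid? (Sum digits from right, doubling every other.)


Luhn sum = 46
46 mod 10 = 6

Invalid (Luhn sum mod 10 = 6)


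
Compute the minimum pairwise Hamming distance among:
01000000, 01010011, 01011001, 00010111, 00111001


Comparing all pairs, minimum distance: 2
Can detect 1 errors, correct 0 errors

2


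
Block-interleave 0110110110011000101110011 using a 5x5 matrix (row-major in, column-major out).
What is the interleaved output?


Matrix:
  01101
  10110
  01100
  01011
  10011
Read columns: 0100110110111000101110011

0100110110111000101110011


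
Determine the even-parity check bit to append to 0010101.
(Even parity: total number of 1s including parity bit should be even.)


Number of 1s in data: 3
Parity bit: 1

1


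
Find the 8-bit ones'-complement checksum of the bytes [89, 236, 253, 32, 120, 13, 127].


Sum = 870 mod 256 = 102
Complement = 153

153


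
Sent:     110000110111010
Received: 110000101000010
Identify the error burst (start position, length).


XOR: 000000011111000

Burst at position 7, length 5


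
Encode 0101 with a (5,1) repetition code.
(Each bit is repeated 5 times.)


Each bit -> 5 copies

00000111110000011111


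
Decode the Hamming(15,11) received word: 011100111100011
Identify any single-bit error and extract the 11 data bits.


Syndrome = 8: error at position 8

Data: 10011100011 (corrected bit 8)


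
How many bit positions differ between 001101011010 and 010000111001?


XOR: 011101100011
Count of 1s: 7

7


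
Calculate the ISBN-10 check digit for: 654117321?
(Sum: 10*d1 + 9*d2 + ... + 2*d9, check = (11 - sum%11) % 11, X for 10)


Weighted sum: 205
205 mod 11 = 7

Check digit: 4


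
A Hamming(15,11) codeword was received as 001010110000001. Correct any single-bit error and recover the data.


Syndrome = 6: error at position 6

Data: 11110000001 (corrected bit 6)


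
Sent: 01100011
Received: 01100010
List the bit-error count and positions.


XOR: 00000001

1 error(s) at position(s): 7


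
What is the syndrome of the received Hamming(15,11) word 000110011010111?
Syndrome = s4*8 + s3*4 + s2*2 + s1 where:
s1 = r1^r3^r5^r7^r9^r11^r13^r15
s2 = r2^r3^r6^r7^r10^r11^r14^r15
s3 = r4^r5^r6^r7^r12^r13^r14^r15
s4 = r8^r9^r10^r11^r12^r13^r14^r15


s1=1, s2=1, s3=1, s4=0

Syndrome = 7 (error at position 7)


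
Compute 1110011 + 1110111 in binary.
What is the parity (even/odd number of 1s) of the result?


1110011 = 115
1110111 = 119
Sum = 234 = 11101010
1s count = 5

odd parity (5 ones in 11101010)


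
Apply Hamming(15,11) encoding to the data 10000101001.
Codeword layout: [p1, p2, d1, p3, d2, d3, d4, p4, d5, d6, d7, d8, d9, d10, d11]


Parity bits: p1=0, p2=1, p3=0, p4=1

011000010101001


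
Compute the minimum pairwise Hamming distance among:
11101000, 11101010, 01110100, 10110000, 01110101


Comparing all pairs, minimum distance: 1
Can detect 0 errors, correct 0 errors

1


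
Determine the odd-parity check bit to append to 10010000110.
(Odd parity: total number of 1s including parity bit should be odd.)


Number of 1s in data: 4
Parity bit: 1

1


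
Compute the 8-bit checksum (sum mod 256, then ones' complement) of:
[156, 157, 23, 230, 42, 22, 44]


Sum = 674 mod 256 = 162
Complement = 93

93


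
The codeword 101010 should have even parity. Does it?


Number of 1s: 3

No, parity error (3 ones)


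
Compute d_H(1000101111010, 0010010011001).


XOR: 1010111100011
Count of 1s: 8

8


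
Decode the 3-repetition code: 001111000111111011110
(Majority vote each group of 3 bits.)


Groups: 001, 111, 000, 111, 111, 011, 110
Majority votes: 0101111

0101111


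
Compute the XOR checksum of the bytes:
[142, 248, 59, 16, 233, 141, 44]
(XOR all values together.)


XOR chain: 142 ^ 248 ^ 59 ^ 16 ^ 233 ^ 141 ^ 44 = 21

21


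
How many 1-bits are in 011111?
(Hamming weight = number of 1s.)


Counting 1s in 011111

5


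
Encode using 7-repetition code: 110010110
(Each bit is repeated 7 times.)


Each bit -> 7 copies

111111111111110000000000000011111110000000111111111111110000000


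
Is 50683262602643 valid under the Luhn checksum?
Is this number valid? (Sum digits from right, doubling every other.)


Luhn sum = 49
49 mod 10 = 9

Invalid (Luhn sum mod 10 = 9)


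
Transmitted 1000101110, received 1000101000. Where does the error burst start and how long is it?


XOR: 0000000110

Burst at position 7, length 2


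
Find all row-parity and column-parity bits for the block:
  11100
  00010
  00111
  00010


Row parities: 1111
Column parities: 11011

Row P: 1111, Col P: 11011, Corner: 0


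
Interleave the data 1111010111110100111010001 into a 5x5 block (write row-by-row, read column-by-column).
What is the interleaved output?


Matrix:
  11110
  10111
  11010
  01110
  10001
Read columns: 1110110110110101111001001

1110110110110101111001001


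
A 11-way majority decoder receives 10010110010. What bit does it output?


Ones: 5 out of 11
Threshold: 6

0 (5/11 voted 1)


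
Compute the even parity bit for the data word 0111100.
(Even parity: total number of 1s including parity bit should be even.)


Number of 1s in data: 4
Parity bit: 0

0


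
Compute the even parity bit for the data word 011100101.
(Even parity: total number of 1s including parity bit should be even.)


Number of 1s in data: 5
Parity bit: 1

1


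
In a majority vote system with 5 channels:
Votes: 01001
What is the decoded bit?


Ones: 2 out of 5
Threshold: 3

0 (2/5 voted 1)


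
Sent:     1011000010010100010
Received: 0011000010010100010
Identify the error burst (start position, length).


XOR: 1000000000000000000

Burst at position 0, length 1


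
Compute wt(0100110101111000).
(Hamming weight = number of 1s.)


Counting 1s in 0100110101111000

8


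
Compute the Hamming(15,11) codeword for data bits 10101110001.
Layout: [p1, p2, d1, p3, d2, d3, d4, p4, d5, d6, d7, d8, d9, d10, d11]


Parity bits: p1=0, p2=1, p3=0, p4=0

011001001110001


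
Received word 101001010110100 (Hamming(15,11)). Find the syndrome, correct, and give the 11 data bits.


Syndrome = 0: no error detected

Data: 10100110100 (no errors)


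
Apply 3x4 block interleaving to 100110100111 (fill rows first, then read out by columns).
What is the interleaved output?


Matrix:
  1001
  1010
  0111
Read columns: 110001011101

110001011101


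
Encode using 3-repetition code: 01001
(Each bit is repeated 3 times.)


Each bit -> 3 copies

000111000000111


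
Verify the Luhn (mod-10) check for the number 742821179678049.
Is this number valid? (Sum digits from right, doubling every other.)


Luhn sum = 77
77 mod 10 = 7

Invalid (Luhn sum mod 10 = 7)


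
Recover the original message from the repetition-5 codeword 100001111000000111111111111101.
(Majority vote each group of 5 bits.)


Groups: 10000, 11110, 00000, 11111, 11111, 11101
Majority votes: 010111

010111


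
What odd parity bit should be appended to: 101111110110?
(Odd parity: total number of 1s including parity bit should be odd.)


Number of 1s in data: 9
Parity bit: 0

0


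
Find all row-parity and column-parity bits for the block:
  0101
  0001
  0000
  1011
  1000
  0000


Row parities: 010110
Column parities: 0111

Row P: 010110, Col P: 0111, Corner: 1


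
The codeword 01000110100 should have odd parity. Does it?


Number of 1s: 4

No, parity error (4 ones)


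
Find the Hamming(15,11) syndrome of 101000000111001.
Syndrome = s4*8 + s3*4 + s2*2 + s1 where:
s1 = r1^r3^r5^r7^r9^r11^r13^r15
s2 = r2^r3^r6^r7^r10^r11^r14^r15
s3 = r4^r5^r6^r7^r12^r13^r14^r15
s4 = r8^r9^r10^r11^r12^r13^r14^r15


s1=0, s2=0, s3=0, s4=0

Syndrome = 0 (no error)


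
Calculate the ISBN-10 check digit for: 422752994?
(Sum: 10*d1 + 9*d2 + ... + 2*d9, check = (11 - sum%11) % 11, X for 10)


Weighted sum: 234
234 mod 11 = 3

Check digit: 8


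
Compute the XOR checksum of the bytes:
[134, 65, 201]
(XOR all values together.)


XOR chain: 134 ^ 65 ^ 201 = 14

14


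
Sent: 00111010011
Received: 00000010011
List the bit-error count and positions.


XOR: 00111000000

3 error(s) at position(s): 2, 3, 4


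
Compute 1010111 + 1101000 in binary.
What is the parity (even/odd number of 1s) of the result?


1010111 = 87
1101000 = 104
Sum = 191 = 10111111
1s count = 7

odd parity (7 ones in 10111111)


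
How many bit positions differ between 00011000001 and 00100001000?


XOR: 00111001001
Count of 1s: 5

5


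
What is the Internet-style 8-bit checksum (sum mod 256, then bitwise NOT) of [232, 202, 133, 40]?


Sum = 607 mod 256 = 95
Complement = 160

160


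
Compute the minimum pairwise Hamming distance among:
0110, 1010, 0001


Comparing all pairs, minimum distance: 2
Can detect 1 errors, correct 0 errors

2


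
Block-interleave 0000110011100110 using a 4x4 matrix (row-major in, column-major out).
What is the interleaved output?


Matrix:
  0000
  1100
  1110
  0110
Read columns: 0110011100110000

0110011100110000


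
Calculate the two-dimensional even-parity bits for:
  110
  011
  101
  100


Row parities: 0001
Column parities: 100

Row P: 0001, Col P: 100, Corner: 1


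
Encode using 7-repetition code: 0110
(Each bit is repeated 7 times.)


Each bit -> 7 copies

0000000111111111111110000000


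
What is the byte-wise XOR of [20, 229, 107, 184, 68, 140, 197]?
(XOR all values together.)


XOR chain: 20 ^ 229 ^ 107 ^ 184 ^ 68 ^ 140 ^ 197 = 47

47


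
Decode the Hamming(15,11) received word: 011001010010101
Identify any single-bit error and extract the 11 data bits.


Syndrome = 6: error at position 6

Data: 10000010101 (corrected bit 6)


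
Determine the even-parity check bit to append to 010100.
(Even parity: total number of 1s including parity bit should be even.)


Number of 1s in data: 2
Parity bit: 0

0


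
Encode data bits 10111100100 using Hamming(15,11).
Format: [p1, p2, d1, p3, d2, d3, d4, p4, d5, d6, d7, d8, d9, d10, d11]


Parity bits: p1=0, p2=0, p3=1, p4=1

001101111100100


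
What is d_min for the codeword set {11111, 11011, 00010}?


Comparing all pairs, minimum distance: 1
Can detect 0 errors, correct 0 errors

1


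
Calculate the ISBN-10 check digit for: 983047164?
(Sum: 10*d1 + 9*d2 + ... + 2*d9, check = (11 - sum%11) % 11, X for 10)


Weighted sum: 275
275 mod 11 = 0

Check digit: 0


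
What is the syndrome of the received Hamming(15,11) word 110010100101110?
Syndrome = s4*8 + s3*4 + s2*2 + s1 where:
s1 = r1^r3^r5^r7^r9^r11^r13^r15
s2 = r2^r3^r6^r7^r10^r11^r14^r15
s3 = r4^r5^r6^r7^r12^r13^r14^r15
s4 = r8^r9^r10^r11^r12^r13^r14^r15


s1=0, s2=0, s3=1, s4=0

Syndrome = 4 (error at position 4)


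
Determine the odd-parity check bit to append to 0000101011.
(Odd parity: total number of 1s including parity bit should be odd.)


Number of 1s in data: 4
Parity bit: 1

1


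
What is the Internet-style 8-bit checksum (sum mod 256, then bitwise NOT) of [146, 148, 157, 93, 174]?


Sum = 718 mod 256 = 206
Complement = 49

49


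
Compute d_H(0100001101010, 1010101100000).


XOR: 1110100001010
Count of 1s: 6

6


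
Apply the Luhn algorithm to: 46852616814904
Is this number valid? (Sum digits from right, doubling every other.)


Luhn sum = 73
73 mod 10 = 3

Invalid (Luhn sum mod 10 = 3)


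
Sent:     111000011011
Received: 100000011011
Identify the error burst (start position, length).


XOR: 011000000000

Burst at position 1, length 2


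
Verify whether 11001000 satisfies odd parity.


Number of 1s: 3

Yes, parity is correct (3 ones)


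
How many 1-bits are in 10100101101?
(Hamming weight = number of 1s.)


Counting 1s in 10100101101

6


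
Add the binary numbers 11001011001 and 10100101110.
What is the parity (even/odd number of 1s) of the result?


11001011001 = 1625
10100101110 = 1326
Sum = 2951 = 101110000111
1s count = 7

odd parity (7 ones in 101110000111)


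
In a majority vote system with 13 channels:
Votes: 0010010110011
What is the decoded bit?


Ones: 6 out of 13
Threshold: 7

0 (6/13 voted 1)


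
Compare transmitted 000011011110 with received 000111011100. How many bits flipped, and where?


XOR: 000100000010

2 error(s) at position(s): 3, 10


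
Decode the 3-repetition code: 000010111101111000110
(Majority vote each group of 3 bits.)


Groups: 000, 010, 111, 101, 111, 000, 110
Majority votes: 0011101

0011101


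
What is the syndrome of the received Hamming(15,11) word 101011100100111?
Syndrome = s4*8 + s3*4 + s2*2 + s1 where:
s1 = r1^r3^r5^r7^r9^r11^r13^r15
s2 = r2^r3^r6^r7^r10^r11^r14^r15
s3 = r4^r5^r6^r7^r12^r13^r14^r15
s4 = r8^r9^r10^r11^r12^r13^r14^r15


s1=0, s2=0, s3=0, s4=0

Syndrome = 0 (no error)


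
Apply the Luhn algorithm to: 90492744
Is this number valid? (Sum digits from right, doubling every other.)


Luhn sum = 49
49 mod 10 = 9

Invalid (Luhn sum mod 10 = 9)


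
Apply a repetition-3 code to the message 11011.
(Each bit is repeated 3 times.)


Each bit -> 3 copies

111111000111111


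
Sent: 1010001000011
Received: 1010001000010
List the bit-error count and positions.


XOR: 0000000000001

1 error(s) at position(s): 12


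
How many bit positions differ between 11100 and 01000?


XOR: 10100
Count of 1s: 2

2


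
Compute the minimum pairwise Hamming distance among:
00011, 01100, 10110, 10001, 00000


Comparing all pairs, minimum distance: 2
Can detect 1 errors, correct 0 errors

2


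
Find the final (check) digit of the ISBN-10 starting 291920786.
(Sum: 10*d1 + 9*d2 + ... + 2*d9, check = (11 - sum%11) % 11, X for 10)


Weighted sum: 248
248 mod 11 = 6

Check digit: 5


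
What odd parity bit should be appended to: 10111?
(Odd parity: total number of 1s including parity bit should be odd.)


Number of 1s in data: 4
Parity bit: 1

1


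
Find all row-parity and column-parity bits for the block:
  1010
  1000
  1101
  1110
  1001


Row parities: 01110
Column parities: 1000

Row P: 01110, Col P: 1000, Corner: 1


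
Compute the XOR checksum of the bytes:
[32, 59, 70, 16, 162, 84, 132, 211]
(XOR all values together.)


XOR chain: 32 ^ 59 ^ 70 ^ 16 ^ 162 ^ 84 ^ 132 ^ 211 = 236

236


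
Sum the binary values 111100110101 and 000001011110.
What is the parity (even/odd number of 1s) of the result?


111100110101 = 3893
000001011110 = 94
Sum = 3987 = 111110010011
1s count = 8

even parity (8 ones in 111110010011)


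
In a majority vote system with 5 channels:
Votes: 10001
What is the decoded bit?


Ones: 2 out of 5
Threshold: 3

0 (2/5 voted 1)


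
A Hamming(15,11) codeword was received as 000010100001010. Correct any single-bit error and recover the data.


Syndrome = 0: no error detected

Data: 01010001010 (no errors)


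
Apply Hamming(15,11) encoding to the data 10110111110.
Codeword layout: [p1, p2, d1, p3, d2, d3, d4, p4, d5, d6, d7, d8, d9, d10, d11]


Parity bits: p1=0, p2=0, p3=1, p4=1

001101110111110
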